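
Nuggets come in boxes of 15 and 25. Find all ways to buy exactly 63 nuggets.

We need non-negative integers (x, y) with 15x + 25y = 63.
For each x in 0..4, check if 63 - 15x is a non-negative multiple of 25.
No x yields an integer y ≥ 0.

No solution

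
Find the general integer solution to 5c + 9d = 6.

Step 1: Compute gcd(5, 9) = 1.
Since 1 divides 6, solutions exist.

Step 2: Find a particular solution using extended Euclidean algorithm.
We get c₀ = 12, d₀ = -6.
Check: 5*12 + 9*-6 = 6 = 6 ✓

Step 3: Write the general solution.
c = 12 + (9/1)t = 12 + 9t
d = -6 - (5/1)t = -6 - 5t
for any integer t.

c = 12 + 9t, d = -6 - 5t for integer t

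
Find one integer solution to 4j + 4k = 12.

Step 1: Check solvability.
gcd(4, 4) = 4
Since 4 divides 12, solutions exist.

Step 2: Apply extended Euclidean algorithm to find gcd.
We find integers such that 4*x0 + 4*y0 = 4

Step 3: Scale the particular solution.
Multiply by 12/4 = 3:
j = 0, k = 3

Step 4: Verify.
4*(0) + 4*(3) = 12 = 12 ✓

j = 0, k = 3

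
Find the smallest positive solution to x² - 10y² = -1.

We need x² = 10y² - 1. Try successive y:
y = 1: x² = 10·1² - 1 = 9 = 3² ✓
Check: 3² - 10·1² = 9 - 10 = -1 ✓

x = 3, y = 1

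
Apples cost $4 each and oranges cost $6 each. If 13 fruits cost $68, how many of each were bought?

Let a = apples, o = oranges.
a + o = 13
4a + 6o = 68
Substitute o = 13 - a:
4a + 6(13 - a) = 68
(4 - 6)a = 68 - 78
-2a = -10
a = 5, o = 13 - 5 = 8

Apples: 5, Oranges: 8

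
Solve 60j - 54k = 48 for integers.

Step 1: Check solvability.
gcd(60, 54) = 6
Since 6 divides 48, solutions exist.

Step 2: Apply extended Euclidean algorithm to find gcd.
We find integers such that 60*x0 + 54*y0 = 6

Step 3: Scale the particular solution.
Multiply by 48/6 = 8:
j = 8, k = 8

Step 4: Verify.
60*(8) - 54*(8) = 48 = 48 ✓

j = 8, k = 8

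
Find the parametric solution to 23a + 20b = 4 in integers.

Step 1: Compute gcd(23, 20) = 1.
Since 1 divides 4, solutions exist.

Step 2: Find a particular solution using extended Euclidean algorithm.
We get a₀ = 28, b₀ = -32.
Check: 23*28 + 20*-32 = 4 = 4 ✓

Step 3: Write the general solution.
a = 28 + (20/1)t = 28 + 20t
b = -32 - (23/1)t = -32 - 23t
for any integer t.

a = 28 + 20t, b = -32 - 23t for integer t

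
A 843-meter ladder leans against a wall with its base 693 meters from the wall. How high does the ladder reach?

The ladder, wall, and ground form a right triangle with hypotenuse 843 and one leg 693.
By the Pythagorean theorem: h² = 843² - 693² = 710649 - 480249 = 230400
h = √230400 = 480 meters

480 meters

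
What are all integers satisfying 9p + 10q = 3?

Step 1: Compute gcd(9, 10) = 1.
Since 1 divides 3, solutions exist.

Step 2: Find a particular solution using extended Euclidean algorithm.
We get p₀ = -3, q₀ = 3.
Check: 9*-3 + 10*3 = 3 = 3 ✓

Step 3: Write the general solution.
p = -3 + (10/1)t = -3 + 10t
q = 3 - (9/1)t = 3 - 9t
for any integer t.

p = -3 + 10t, q = 3 - 9t for integer t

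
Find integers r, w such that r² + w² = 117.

We need to find integers r, w > 0 such that r² + w² = 117.
Trying r = 6: w² = 117 - 6² = 117 - 36 = 81
w = 9
Check: 6² + 9² = 36 + 81 = 117 ✓

117 = 6² + 9²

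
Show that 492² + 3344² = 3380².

Compute a² + b²:
492² + 3344² = 242064 + 11182336 = 11424400
Compute c²:
3380² = 11424400
Since 11424400 = 11424400, it is a Pythagorean triple.

Yes, it is a Pythagorean triple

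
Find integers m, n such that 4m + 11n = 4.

Step 1: Check solvability.
gcd(4, 11) = 1
Since 1 divides 4, solutions exist.

Step 2: Apply extended Euclidean algorithm to find gcd.
We find integers such that 4*x0 + 11*y0 = 1

Step 3: Scale the particular solution.
Multiply by 4/1 = 4:
m = 12, n = -4

Step 4: Verify.
4*(12) + 11*(-4) = 4 = 4 ✓

m = 12, n = -4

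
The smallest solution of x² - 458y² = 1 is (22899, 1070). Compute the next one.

Solutions to x² - Dy² = 1 are generated by powers of (x₀ + y₀√D).
The next solution satisfies x₁ + y₁√458 = (x₀ + y₀√458)², giving:
x₁ = x₀² + 458y₀² = 22899² + 458·1070² = 524364201 + 524364200 = 1048728401
y₁ = 2x₀y₀ = 2·22899·1070 = 49003860

Verify: 1048728401² - 458·49003860² = 1099831259064016801 - 1099831259064016800 = 1 ✓

x = 1048728401, y = 49003860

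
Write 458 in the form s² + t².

We need to find integers s, t > 0 such that s² + t² = 458.
Trying s = 13: t² = 458 - 13² = 458 - 169 = 289
t = 17
Check: 13² + 17² = 169 + 289 = 458 ✓

458 = 13² + 17²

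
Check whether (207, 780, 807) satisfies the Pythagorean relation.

Compute a² + b²:
207² + 780² = 42849 + 608400 = 651249
Compute c²:
807² = 651249
Since 651249 = 651249, it is a Pythagorean triple.

Yes, it is a Pythagorean triple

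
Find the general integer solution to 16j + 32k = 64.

Step 1: Compute gcd(16, 32) = 16.
Since 16 divides 64, solutions exist.

Step 2: Find a particular solution using extended Euclidean algorithm.
We get j₀ = 4, k₀ = 0.
Check: 16*4 + 32*0 = 64 = 64 ✓

Step 3: Write the general solution.
j = 4 + (32/16)t = 4 + 2t
k = 0 - (16/16)t = 0 - 1t
for any integer t.

j = 4 + 2t, k = 0 - 1t for integer t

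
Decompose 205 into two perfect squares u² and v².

We need to find integers u, v > 0 such that u² + v² = 205.
Trying u = 3: v² = 205 - 3² = 205 - 9 = 196
v = 14
Check: 3² + 14² = 9 + 196 = 205 ✓

205 = 3² + 14²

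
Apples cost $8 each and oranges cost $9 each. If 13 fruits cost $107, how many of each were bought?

Let a = apples, o = oranges.
a + o = 13
8a + 9o = 107
Substitute o = 13 - a:
8a + 9(13 - a) = 107
(8 - 9)a = 107 - 117
-1a = -10
a = 10, o = 13 - 10 = 3

Apples: 10, Oranges: 3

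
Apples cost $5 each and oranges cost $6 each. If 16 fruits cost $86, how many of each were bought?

Let a = apples, o = oranges.
a + o = 16
5a + 6o = 86
Substitute o = 16 - a:
5a + 6(16 - a) = 86
(5 - 6)a = 86 - 96
-1a = -10
a = 10, o = 16 - 10 = 6

Apples: 10, Oranges: 6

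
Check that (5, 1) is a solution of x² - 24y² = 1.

Compute x² = 5² = 25
Compute 24y² = 24·1² = 24·1 = 24
x² - 24y² = 25 - 24 = 1
Since this equals 1, (5, 1) is a solution.

Yes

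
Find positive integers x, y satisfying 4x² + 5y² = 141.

Try small values of x and check whether (141 - 4x²)/5 is a perfect square.
x = 2: 4·2² = 16, so 5y² = 141 - 16 = 125, giving y² = 25, y = 5.
Check: 4·2² + 5·5² = 16 + 125 = 141 ✓

x = 2, y = 5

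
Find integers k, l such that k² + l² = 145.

We need to find integers k, l > 0 such that k² + l² = 145.
Trying k = 1: l² = 145 - 1² = 145 - 1 = 144
l = 12
Check: 1² + 12² = 1 + 144 = 145 ✓

145 = 1² + 12²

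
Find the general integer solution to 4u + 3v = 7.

Step 1: Compute gcd(4, 3) = 1.
Since 1 divides 7, solutions exist.

Step 2: Find a particular solution using extended Euclidean algorithm.
We get u₀ = 7, v₀ = -7.
Check: 4*7 + 3*-7 = 7 = 7 ✓

Step 3: Write the general solution.
u = 7 + (3/1)t = 7 + 3t
v = -7 - (4/1)t = -7 - 4t
for any integer t.

u = 7 + 3t, v = -7 - 4t for integer t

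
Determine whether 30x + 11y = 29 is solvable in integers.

Step 1: Compute gcd(30, 11).
gcd(30, 11) = 1

Step 2: Check divisibility.
Does 1 divide 29? 29 = 1 x 29, so yes.

By the theorem on linear Diophantine equations, 30x + 11y = 29 has integer solutions if and only if gcd(30, 11) divides 29. Since 1 | 29, solutions exist.

Yes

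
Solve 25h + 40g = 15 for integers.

Step 1: Check solvability.
gcd(25, 40) = 5
Since 5 divides 15, solutions exist.

Step 2: Apply extended Euclidean algorithm to find gcd.
We find integers such that 25*x0 + 40*y0 = 5

Step 3: Scale the particular solution.
Multiply by 15/5 = 3:
h = -9, g = 6

Step 4: Verify.
25*(-9) + 40*(6) = 15 = 15 ✓

h = -9, g = 6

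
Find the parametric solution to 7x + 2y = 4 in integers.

Step 1: Compute gcd(7, 2) = 1.
Since 1 divides 4, solutions exist.

Step 2: Find a particular solution using extended Euclidean algorithm.
We get x₀ = 4, y₀ = -12.
Check: 7*4 + 2*-12 = 4 = 4 ✓

Step 3: Write the general solution.
x = 4 + (2/1)t = 4 + 2t
y = -12 - (7/1)t = -12 - 7t
for any integer t.

x = 4 + 2t, y = -12 - 7t for integer t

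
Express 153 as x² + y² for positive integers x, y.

We need to find integers x, y > 0 such that x² + y² = 153.
Trying x = 3: y² = 153 - 3² = 153 - 9 = 144
y = 12
Check: 3² + 12² = 9 + 144 = 153 ✓

153 = 3² + 12²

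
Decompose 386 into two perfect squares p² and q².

We need to find integers p, q > 0 such that p² + q² = 386.
Trying p = 5: q² = 386 - 5² = 386 - 25 = 361
q = 19
Check: 5² + 19² = 25 + 361 = 386 ✓

386 = 5² + 19²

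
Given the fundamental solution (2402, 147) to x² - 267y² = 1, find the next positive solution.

Solutions to x² - Dy² = 1 are generated by powers of (x₀ + y₀√D).
The next solution satisfies x₁ + y₁√267 = (x₀ + y₀√267)², giving:
x₁ = x₀² + 267y₀² = 2402² + 267·147² = 5769604 + 5769603 = 11539207
y₁ = 2x₀y₀ = 2·2402·147 = 706188

Verify: 11539207² - 267·706188² = 133153298188849 - 133153298188848 = 1 ✓

x = 11539207, y = 706188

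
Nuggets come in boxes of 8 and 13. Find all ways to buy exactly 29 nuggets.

We need non-negative integers (x, y) with 8x + 13y = 29.
For each x in 0..3, check if 29 - 8x is a non-negative multiple of 13.
x = 2: 13y = 13, y = 1 ✓

(2 boxes of 8, 1 boxes of 13)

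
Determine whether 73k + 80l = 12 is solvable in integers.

Step 1: Compute gcd(73, 80).
gcd(73, 80) = 1

Step 2: Check divisibility.
Does 1 divide 12? 12 = 1 x 12, so yes.

By the theorem on linear Diophantine equations, 73k + 80l = 12 has integer solutions if and only if gcd(73, 80) divides 12. Since 1 | 12, solutions exist.

Yes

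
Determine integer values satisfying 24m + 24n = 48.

Step 1: Check solvability.
gcd(24, 24) = 24
Since 24 divides 48, solutions exist.

Step 2: Apply extended Euclidean algorithm to find gcd.
We find integers such that 24*x0 + 24*y0 = 24

Step 3: Scale the particular solution.
Multiply by 48/24 = 2:
m = 0, n = 2

Step 4: Verify.
24*(0) + 24*(2) = 48 = 48 ✓

m = 0, n = 2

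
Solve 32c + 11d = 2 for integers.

Step 1: Check solvability.
gcd(32, 11) = 1
Since 1 divides 2, solutions exist.

Step 2: Apply extended Euclidean algorithm to find gcd.
We find integers such that 32*x0 + 11*y0 = 1

Step 3: Scale the particular solution.
Multiply by 2/1 = 2:
c = -2, d = 6

Step 4: Verify.
32*(-2) + 11*(6) = 2 = 2 ✓

c = -2, d = 6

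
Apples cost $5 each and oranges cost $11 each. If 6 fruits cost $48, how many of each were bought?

Let a = apples, o = oranges.
a + o = 6
5a + 11o = 48
Substitute o = 6 - a:
5a + 11(6 - a) = 48
(5 - 11)a = 48 - 66
-6a = -18
a = 3, o = 6 - 3 = 3

Apples: 3, Oranges: 3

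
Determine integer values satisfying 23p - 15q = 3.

Step 1: Check solvability.
gcd(23, 15) = 1
Since 1 divides 3, solutions exist.

Step 2: Apply extended Euclidean algorithm to find gcd.
We find integers such that 23*x0 + 15*y0 = 1

Step 3: Scale the particular solution.
Multiply by 3/1 = 3:
p = 6, q = 9

Step 4: Verify.
23*(6) - 15*(9) = 3 = 3 ✓

p = 6, q = 9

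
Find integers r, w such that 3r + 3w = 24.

Step 1: Check solvability.
gcd(3, 3) = 3
Since 3 divides 24, solutions exist.

Step 2: Apply extended Euclidean algorithm to find gcd.
We find integers such that 3*x0 + 3*y0 = 3

Step 3: Scale the particular solution.
Multiply by 24/3 = 8:
r = 0, w = 8

Step 4: Verify.
3*(0) + 3*(8) = 24 = 24 ✓

r = 0, w = 8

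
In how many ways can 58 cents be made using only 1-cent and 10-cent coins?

We need non-negative integers (x, y) with 1x + 10y = 58.
For each x from 0 to 58, check if (58 - 1x) is a non-negative multiple of 10.
Solutions (x, y): (8,5), (18,4), (28,3), (38,2), ...
Count: 6

6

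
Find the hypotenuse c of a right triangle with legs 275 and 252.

c² = a² + b² = 275² + 252² = 75625 + 63504 = 139129
c = sqrt(139129) = 373

373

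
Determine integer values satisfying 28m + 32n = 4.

Step 1: Check solvability.
gcd(28, 32) = 4
Since 4 divides 4, solutions exist.

Step 2: Apply extended Euclidean algorithm to find gcd.
We find integers such that 28*x0 + 32*y0 = 4

Step 3: Scale the particular solution.
Multiply by 4/4 = 1:
m = -1, n = 1

Step 4: Verify.
28*(-1) + 32*(1) = 4 = 4 ✓

m = -1, n = 1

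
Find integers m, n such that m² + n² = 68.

We need to find integers m, n > 0 such that m² + n² = 68.
Trying m = 2: n² = 68 - 2² = 68 - 4 = 64
n = 8
Check: 2² + 8² = 4 + 64 = 68 ✓

68 = 2² + 8²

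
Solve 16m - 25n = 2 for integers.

Step 1: Check solvability.
gcd(16, 25) = 1
Since 1 divides 2, solutions exist.

Step 2: Apply extended Euclidean algorithm to find gcd.
We find integers such that 16*x0 + 25*y0 = 1

Step 3: Scale the particular solution.
Multiply by 2/1 = 2:
m = 22, n = 14

Step 4: Verify.
16*(22) - 25*(14) = 2 = 2 ✓

m = 22, n = 14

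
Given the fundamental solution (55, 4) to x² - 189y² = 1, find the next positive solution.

Solutions to x² - Dy² = 1 are generated by powers of (x₀ + y₀√D).
The next solution satisfies x₁ + y₁√189 = (x₀ + y₀√189)², giving:
x₁ = x₀² + 189y₀² = 55² + 189·4² = 3025 + 3024 = 6049
y₁ = 2x₀y₀ = 2·55·4 = 440

Verify: 6049² - 189·440² = 36590401 - 36590400 = 1 ✓

x = 6049, y = 440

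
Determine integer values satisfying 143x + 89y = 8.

Step 1: Check solvability.
gcd(143, 89) = 1
Since 1 divides 8, solutions exist.

Step 2: Apply extended Euclidean algorithm to find gcd.
We find integers such that 143*x0 + 89*y0 = 1

Step 3: Scale the particular solution.
Multiply by 8/1 = 8:
x = -224, y = 360

Step 4: Verify.
143*(-224) + 89*(360) = 8 = 8 ✓

x = -224, y = 360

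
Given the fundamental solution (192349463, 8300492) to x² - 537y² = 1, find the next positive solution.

Solutions to x² - Dy² = 1 are generated by powers of (x₀ + y₀√D).
The next solution satisfies x₁ + y₁√537 = (x₀ + y₀√537)², giving:
x₁ = x₀² + 537y₀² = 192349463² + 537·8300492² = 36998315916388369 + 36998315916388368 = 73996631832776737
y₁ = 2x₀y₀ = 2·192349463·8300492 = 3193190357671592

Verify: 73996631832776737² - 537·3193190357671592² = 5475501522595507519863187688367169 - 5475501522595507519863187688367168 = 1 ✓

x = 73996631832776737, y = 3193190357671592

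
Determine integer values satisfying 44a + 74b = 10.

Step 1: Check solvability.
gcd(44, 74) = 2
Since 2 divides 10, solutions exist.

Step 2: Apply extended Euclidean algorithm to find gcd.
We find integers such that 44*x0 + 74*y0 = 2

Step 3: Scale the particular solution.
Multiply by 10/2 = 5:
a = -25, b = 15

Step 4: Verify.
44*(-25) + 74*(15) = 10 = 10 ✓

a = -25, b = 15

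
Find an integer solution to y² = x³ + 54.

Try small integer x values and check whether x³ + 54 is a perfect square.
x = 3: x³ + 54 = 3³ + 54 = 27 + 54 = 81
Is 81 a perfect square? 9² = 81 ✓
So (x, y) = (3, 9) is a solution.

x = 3, y = 9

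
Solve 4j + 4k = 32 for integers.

Step 1: Check solvability.
gcd(4, 4) = 4
Since 4 divides 32, solutions exist.

Step 2: Apply extended Euclidean algorithm to find gcd.
We find integers such that 4*x0 + 4*y0 = 4

Step 3: Scale the particular solution.
Multiply by 32/4 = 8:
j = 0, k = 8

Step 4: Verify.
4*(0) + 4*(8) = 32 = 32 ✓

j = 0, k = 8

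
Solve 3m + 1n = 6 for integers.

Step 1: Check solvability.
gcd(3, 1) = 1
Since 1 divides 6, solutions exist.

Step 2: Apply extended Euclidean algorithm to find gcd.
We find integers such that 3*x0 + 1*y0 = 1

Step 3: Scale the particular solution.
Multiply by 6/1 = 6:
m = 0, n = 6

Step 4: Verify.
3*(0) + 1*(6) = 6 = 6 ✓

m = 0, n = 6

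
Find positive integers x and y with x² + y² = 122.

We need to find integers x, y > 0 such that x² + y² = 122.
Trying x = 1: y² = 122 - 1² = 122 - 1 = 121
y = 11
Check: 1² + 11² = 1 + 121 = 122 ✓

122 = 1² + 11²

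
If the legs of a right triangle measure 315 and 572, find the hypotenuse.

c² = a² + b² = 315² + 572² = 99225 + 327184 = 426409
c = 653

653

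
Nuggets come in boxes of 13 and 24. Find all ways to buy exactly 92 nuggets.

We need non-negative integers (x, y) with 13x + 24y = 92.
For each x in 0..7, check if 92 - 13x is a non-negative multiple of 24.
No x yields an integer y ≥ 0.

No solution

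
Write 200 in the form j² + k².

We need to find integers j, k > 0 such that j² + k² = 200.
Trying j = 2: k² = 200 - 2² = 200 - 4 = 196
k = 14
Check: 2² + 14² = 4 + 196 = 200 ✓

200 = 2² + 14²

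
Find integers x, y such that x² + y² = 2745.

We need to find integers x, y > 0 such that x² + y² = 2745.
Trying x = 12: y² = 2745 - 12² = 2745 - 144 = 2601
y = 51
Check: 12² + 51² = 144 + 2601 = 2745 ✓

2745 = 12² + 51²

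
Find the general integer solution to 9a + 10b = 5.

Step 1: Compute gcd(9, 10) = 1.
Since 1 divides 5, solutions exist.

Step 2: Find a particular solution using extended Euclidean algorithm.
We get a₀ = -5, b₀ = 5.
Check: 9*-5 + 10*5 = 5 = 5 ✓

Step 3: Write the general solution.
a = -5 + (10/1)t = -5 + 10t
b = 5 - (9/1)t = 5 - 9t
for any integer t.

a = -5 + 10t, b = 5 - 9t for integer t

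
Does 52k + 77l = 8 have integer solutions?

Step 1: Compute gcd(52, 77).
gcd(52, 77) = 1

Step 2: Check divisibility.
Does 1 divide 8? 8 = 1 x 8, so yes.

By the theorem on linear Diophantine equations, 52k + 77l = 8 has integer solutions if and only if gcd(52, 77) divides 8. Since 1 | 8, solutions exist.

Yes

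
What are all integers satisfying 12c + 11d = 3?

Step 1: Compute gcd(12, 11) = 1.
Since 1 divides 3, solutions exist.

Step 2: Find a particular solution using extended Euclidean algorithm.
We get c₀ = 3, d₀ = -3.
Check: 12*3 + 11*-3 = 3 = 3 ✓

Step 3: Write the general solution.
c = 3 + (11/1)t = 3 + 11t
d = -3 - (12/1)t = -3 - 12t
for any integer t.

c = 3 + 11t, d = -3 - 12t for integer t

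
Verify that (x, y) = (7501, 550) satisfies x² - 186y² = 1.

Compute x² = 7501² = 56265001
Compute 186y² = 186·550² = 186·302500 = 56265000
x² - 186y² = 56265001 - 56265000 = 1
Since this equals 1, (7501, 550) is a solution.

Yes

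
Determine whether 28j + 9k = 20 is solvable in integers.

Step 1: Compute gcd(28, 9).
gcd(28, 9) = 1

Step 2: Check divisibility.
Does 1 divide 20? 20 = 1 x 20, so yes.

By the theorem on linear Diophantine equations, 28j + 9k = 20 has integer solutions if and only if gcd(28, 9) divides 20. Since 1 | 20, solutions exist.

Yes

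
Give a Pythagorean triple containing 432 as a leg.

We need the other leg and hypotenuse such that 432² + x² = c².
Take x = 51, c = 435: 432² + 51² = 186624 + 2601 = 189225 = 435² ✓
Triple: (51, 432, 435)

(51, 432, 435)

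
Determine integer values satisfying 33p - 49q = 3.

Step 1: Check solvability.
gcd(33, 49) = 1
Since 1 divides 3, solutions exist.

Step 2: Apply extended Euclidean algorithm to find gcd.
We find integers such that 33*x0 + 49*y0 = 1

Step 3: Scale the particular solution.
Multiply by 3/1 = 3:
p = 9, q = 6

Step 4: Verify.
33*(9) - 49*(6) = 3 = 3 ✓

p = 9, q = 6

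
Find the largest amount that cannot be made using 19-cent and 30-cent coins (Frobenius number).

For two coprime denominations a and b, the Frobenius number (largest value not representable as a non-negative combination) is ab - a - b.
Here gcd(19, 30) = 1, so they are coprime.
F(19, 30) = 19·30 - 19 - 30 = 570 - 49 = 521

521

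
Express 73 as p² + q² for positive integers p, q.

We need to find integers p, q > 0 such that p² + q² = 73.
Trying p = 3: q² = 73 - 3² = 73 - 9 = 64
q = 8
Check: 3² + 8² = 9 + 64 = 73 ✓

73 = 3² + 8²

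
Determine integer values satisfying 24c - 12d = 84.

Step 1: Check solvability.
gcd(24, 12) = 12
Since 12 divides 84, solutions exist.

Step 2: Apply extended Euclidean algorithm to find gcd.
We find integers such that 24*x0 + 12*y0 = 12

Step 3: Scale the particular solution.
Multiply by 84/12 = 7:
c = 0, d = -7

Step 4: Verify.
24*(0) - 12*(-7) = 84 = 84 ✓

c = 0, d = -7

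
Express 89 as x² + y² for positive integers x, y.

We need to find integers x, y > 0 such that x² + y² = 89.
Trying x = 5: y² = 89 - 5² = 89 - 25 = 64
y = 8
Check: 5² + 8² = 25 + 64 = 89 ✓

89 = 5² + 8²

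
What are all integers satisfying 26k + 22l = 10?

Step 1: Compute gcd(26, 22) = 2.
Since 2 divides 10, solutions exist.

Step 2: Find a particular solution using extended Euclidean algorithm.
We get k₀ = -25, l₀ = 30.
Check: 26*-25 + 22*30 = 10 = 10 ✓

Step 3: Write the general solution.
k = -25 + (22/2)t = -25 + 11t
l = 30 - (26/2)t = 30 - 13t
for any integer t.

k = -25 + 11t, l = 30 - 13t for integer t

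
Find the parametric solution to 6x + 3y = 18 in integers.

Step 1: Compute gcd(6, 3) = 3.
Since 3 divides 18, solutions exist.

Step 2: Find a particular solution using extended Euclidean algorithm.
We get x₀ = 0, y₀ = 6.
Check: 6*0 + 3*6 = 18 = 18 ✓

Step 3: Write the general solution.
x = 0 + (3/3)t = 0 + 1t
y = 6 - (6/3)t = 6 - 2t
for any integer t.

x = 0 + 1t, y = 6 - 2t for integer t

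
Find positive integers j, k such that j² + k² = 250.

Search for j with 250 - j² a perfect square.
j = 5: 250 - 5² = 250 - 25 = 225 = 15² ✓
So j = 5, k = 15.

j = 5, k = 15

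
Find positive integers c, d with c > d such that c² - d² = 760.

Factor: c² - d² = (c+d)(c-d) = 760.
We need two factors of 760 with the same parity.
Use c+d = 380 and c-d = 2 (product 380·2 = 760).
Adding: 2c = 382, so c = 191.
Subtracting: 2d = 378, so d = 189.
Check: 191² - 189² = 36481 - 35721 = 760 ✓

c = 191, d = 189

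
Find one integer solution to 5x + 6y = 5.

Step 1: Check solvability.
gcd(5, 6) = 1
Since 1 divides 5, solutions exist.

Step 2: Apply extended Euclidean algorithm to find gcd.
We find integers such that 5*x0 + 6*y0 = 1

Step 3: Scale the particular solution.
Multiply by 5/1 = 5:
x = -5, y = 5

Step 4: Verify.
5*(-5) + 6*(5) = 5 = 5 ✓

x = -5, y = 5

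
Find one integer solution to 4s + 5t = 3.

Step 1: Check solvability.
gcd(4, 5) = 1
Since 1 divides 3, solutions exist.

Step 2: Apply extended Euclidean algorithm to find gcd.
We find integers such that 4*x0 + 5*y0 = 1

Step 3: Scale the particular solution.
Multiply by 3/1 = 3:
s = -3, t = 3

Step 4: Verify.
4*(-3) + 5*(3) = 3 = 3 ✓

s = -3, t = 3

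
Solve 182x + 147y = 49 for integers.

Step 1: Check solvability.
gcd(182, 147) = 7
Since 7 divides 49, solutions exist.

Step 2: Apply extended Euclidean algorithm to find gcd.
We find integers such that 182*x0 + 147*y0 = 7

Step 3: Scale the particular solution.
Multiply by 49/7 = 7:
x = -28, y = 35

Step 4: Verify.
182*(-28) + 147*(35) = 49 = 49 ✓

x = -28, y = 35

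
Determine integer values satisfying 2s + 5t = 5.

Step 1: Check solvability.
gcd(2, 5) = 1
Since 1 divides 5, solutions exist.

Step 2: Apply extended Euclidean algorithm to find gcd.
We find integers such that 2*x0 + 5*y0 = 1

Step 3: Scale the particular solution.
Multiply by 5/1 = 5:
s = -10, t = 5

Step 4: Verify.
2*(-10) + 5*(5) = 5 = 5 ✓

s = -10, t = 5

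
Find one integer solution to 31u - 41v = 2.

Step 1: Check solvability.
gcd(31, 41) = 1
Since 1 divides 2, solutions exist.

Step 2: Apply extended Euclidean algorithm to find gcd.
We find integers such that 31*x0 + 41*y0 = 1

Step 3: Scale the particular solution.
Multiply by 2/1 = 2:
u = 8, v = 6

Step 4: Verify.
31*(8) - 41*(6) = 2 = 2 ✓

u = 8, v = 6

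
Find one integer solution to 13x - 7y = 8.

Step 1: Check solvability.
gcd(13, 7) = 1
Since 1 divides 8, solutions exist.

Step 2: Apply extended Euclidean algorithm to find gcd.
We find integers such that 13*x0 + 7*y0 = 1

Step 3: Scale the particular solution.
Multiply by 8/1 = 8:
x = -8, y = -16

Step 4: Verify.
13*(-8) - 7*(-16) = 8 = 8 ✓

x = -8, y = -16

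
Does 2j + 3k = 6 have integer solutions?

Step 1: Compute gcd(2, 3).
gcd(2, 3) = 1

Step 2: Check divisibility.
Does 1 divide 6? 6 = 1 x 6, so yes.

By the theorem on linear Diophantine equations, 2j + 3k = 6 has integer solutions if and only if gcd(2, 3) divides 6. Since 1 | 6, solutions exist.

Yes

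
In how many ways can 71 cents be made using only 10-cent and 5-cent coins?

We need non-negative integers (x, y) with 10x + 5y = 71.
For each x from 0 to 7, check if (71 - 10x) is a non-negative multiple of 5.
Solutions (x, y): none
Count: 0

0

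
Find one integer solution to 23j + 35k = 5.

Step 1: Check solvability.
gcd(23, 35) = 1
Since 1 divides 5, solutions exist.

Step 2: Apply extended Euclidean algorithm to find gcd.
We find integers such that 23*x0 + 35*y0 = 1

Step 3: Scale the particular solution.
Multiply by 5/1 = 5:
j = -15, k = 10

Step 4: Verify.
23*(-15) + 35*(10) = 5 = 5 ✓

j = -15, k = 10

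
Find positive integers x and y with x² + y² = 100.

We need to find integers x, y > 0 such that x² + y² = 100.
Trying x = 6: y² = 100 - 6² = 100 - 36 = 64
y = 8
Check: 6² + 8² = 36 + 64 = 100 ✓

100 = 6² + 8²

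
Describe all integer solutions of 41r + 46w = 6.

Step 1: Compute gcd(41, 46) = 1.
Since 1 divides 6, solutions exist.

Step 2: Find a particular solution using extended Euclidean algorithm.
We get r₀ = 54, w₀ = -48.
Check: 41*54 + 46*-48 = 6 = 6 ✓

Step 3: Write the general solution.
r = 54 + (46/1)t = 54 + 46t
w = -48 - (41/1)t = -48 - 41t
for any integer t.

r = 54 + 46t, w = -48 - 41t for integer t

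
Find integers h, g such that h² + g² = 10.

We need to find integers h, g > 0 such that h² + g² = 10.
Trying h = 1: g² = 10 - 1² = 10 - 1 = 9
g = 3
Check: 1² + 3² = 1 + 9 = 10 ✓

10 = 1² + 3²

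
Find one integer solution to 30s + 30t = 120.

Step 1: Check solvability.
gcd(30, 30) = 30
Since 30 divides 120, solutions exist.

Step 2: Apply extended Euclidean algorithm to find gcd.
We find integers such that 30*x0 + 30*y0 = 30

Step 3: Scale the particular solution.
Multiply by 120/30 = 4:
s = 0, t = 4

Step 4: Verify.
30*(0) + 30*(4) = 120 = 120 ✓

s = 0, t = 4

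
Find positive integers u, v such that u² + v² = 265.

Search for u with 265 - u² a perfect square.
u = 3: 265 - 3² = 265 - 9 = 256 = 16² ✓
So u = 3, v = 16.

u = 3, v = 16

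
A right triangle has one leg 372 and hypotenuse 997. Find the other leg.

a² = c² - b² = 994009 - 138384 = 855625
a = 925

925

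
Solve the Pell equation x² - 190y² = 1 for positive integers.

We seek the smallest positive integers (x, y) with x² - 190y² = 1, i.e., x² = 190y² + 1.
Try successive y values:
y = 1: x² = 190·1² + 1 = 191, not a perfect square
y = 2: x² = 190·2² + 1 = 761, not a perfect square
y = 3: x² = 190·3² + 1 = 1711, not a perfect square
... continuing the search (or via continued fractions) ...
y = 3774: x² = 190·3774² + 1 = 2706184441, x = 52021 ✓

Verify: 52021² - 190·3774² = 2706184441 - 2706184440 = 1 ✓

x = 52021, y = 3774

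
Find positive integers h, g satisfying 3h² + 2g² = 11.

Try small values of h and check whether (11 - 3h²)/2 is a perfect square.
h = 1: 3·1² = 3, so 2g² = 11 - 3 = 8, giving g² = 4, g = 2.
Check: 3·1² + 2·2² = 3 + 8 = 11 ✓

h = 1, g = 2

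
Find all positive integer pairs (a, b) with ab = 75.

The positive divisors of 75 are: 1, 3, 5, 15, 25, 75.
Each divisor d gives the pair (d, 75/d):
(1, 75), (3, 25), (5, 15), (15, 5), (25, 3), (75, 1)

(1, 75), (3, 25), (5, 15), (15, 5), (25, 3), (75, 1)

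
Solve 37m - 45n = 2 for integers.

Step 1: Check solvability.
gcd(37, 45) = 1
Since 1 divides 2, solutions exist.

Step 2: Apply extended Euclidean algorithm to find gcd.
We find integers such that 37*x0 + 45*y0 = 1

Step 3: Scale the particular solution.
Multiply by 2/1 = 2:
m = -34, n = -28

Step 4: Verify.
37*(-34) - 45*(-28) = 2 = 2 ✓

m = -34, n = -28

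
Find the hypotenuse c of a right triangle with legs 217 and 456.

c² = a² + b² = 217² + 456² = 47089 + 207936 = 255025
c = 505

505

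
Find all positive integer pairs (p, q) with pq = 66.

The positive divisors of 66 are: 1, 2, 3, 6, 11, 22, 33, 66.
Each divisor d gives the pair (d, 66/d):
(1, 66), (2, 33), (3, 22), (6, 11), (11, 6), (22, 3), (33, 2), (66, 1)

(1, 66), (2, 33), (3, 22), (6, 11), (11, 6), (22, 3), (33, 2), (66, 1)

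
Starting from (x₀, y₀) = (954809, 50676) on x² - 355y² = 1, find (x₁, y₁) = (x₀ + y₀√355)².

Solutions to x² - Dy² = 1 are generated by powers of (x₀ + y₀√D).
The next solution satisfies x₁ + y₁√355 = (x₀ + y₀√355)², giving:
x₁ = x₀² + 355y₀² = 954809² + 355·50676² = 911660226481 + 911660226480 = 1823320452961
y₁ = 2x₀y₀ = 2·954809·50676 = 96771801768

Verify: 1823320452961² - 355·96771801768² = 3324497474185906213667521 - 3324497474185906213667520 = 1 ✓

x = 1823320452961, y = 96771801768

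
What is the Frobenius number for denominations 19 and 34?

For two coprime denominations a and b, the Frobenius number (largest value not representable as a non-negative combination) is ab - a - b.
Here gcd(19, 34) = 1, so they are coprime.
F(19, 34) = 19·34 - 19 - 34 = 646 - 53 = 593

593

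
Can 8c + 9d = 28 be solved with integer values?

Step 1: Compute gcd(8, 9).
gcd(8, 9) = 1

Step 2: Check divisibility.
Does 1 divide 28? 28 = 1 x 28, so yes.

By the theorem on linear Diophantine equations, 8c + 9d = 28 has integer solutions if and only if gcd(8, 9) divides 28. Since 1 | 28, solutions exist.

Yes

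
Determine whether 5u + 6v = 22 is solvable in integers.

Step 1: Compute gcd(5, 6).
gcd(5, 6) = 1

Step 2: Check divisibility.
Does 1 divide 22? 22 = 1 x 22, so yes.

By the theorem on linear Diophantine equations, 5u + 6v = 22 has integer solutions if and only if gcd(5, 6) divides 22. Since 1 | 22, solutions exist.

Yes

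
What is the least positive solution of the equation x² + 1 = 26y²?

We need x² = 26y² - 1. Try successive y:
y = 1: x² = 26·1² - 1 = 25 = 5² ✓
Check: 5² - 26·1² = 25 - 26 = -1 ✓

x = 5, y = 1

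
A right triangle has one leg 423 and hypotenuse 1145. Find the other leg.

b² = c² - a² = 1311025 - 178929 = 1132096
b = 1064

1064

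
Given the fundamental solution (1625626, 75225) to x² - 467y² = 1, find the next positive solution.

Solutions to x² - Dy² = 1 are generated by powers of (x₀ + y₀√D).
The next solution satisfies x₁ + y₁√467 = (x₀ + y₀√467)², giving:
x₁ = x₀² + 467y₀² = 1625626² + 467·75225² = 2642659891876 + 2642659891875 = 5285319783751
y₁ = 2x₀y₀ = 2·1625626·75225 = 244575431700

Verify: 5285319783751² - 467·244575431700² = 27934605216509717403630001 - 27934605216509717403630000 = 1 ✓

x = 5285319783751, y = 244575431700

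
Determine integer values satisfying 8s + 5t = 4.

Step 1: Check solvability.
gcd(8, 5) = 1
Since 1 divides 4, solutions exist.

Step 2: Apply extended Euclidean algorithm to find gcd.
We find integers such that 8*x0 + 5*y0 = 1

Step 3: Scale the particular solution.
Multiply by 4/1 = 4:
s = 8, t = -12

Step 4: Verify.
8*(8) + 5*(-12) = 4 = 4 ✓

s = 8, t = -12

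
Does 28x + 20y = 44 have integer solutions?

Step 1: Compute gcd(28, 20).
gcd(28, 20) = 4

Step 2: Check divisibility.
Does 4 divide 44? 44 = 4 x 11, so yes.

By the theorem on linear Diophantine equations, 28x + 20y = 44 has integer solutions if and only if gcd(28, 20) divides 44. Since 4 | 44, solutions exist.

Yes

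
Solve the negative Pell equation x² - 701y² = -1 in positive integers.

We need x² = 701y² - 1. Try successive y:
y = 1: x² = 701·1² - 1 = 700, not a perfect square
y = 2: x² = 701·2² - 1 = 2803, not a perfect square
y = 3: x² = 701·3² - 1 = 6308, not a perfect square
...
y = 445: x² = 701·445² - 1 = 138815524 = 11782² ✓
Check: 11782² - 701·445² = 138815524 - 138815525 = -1 ✓

x = 11782, y = 445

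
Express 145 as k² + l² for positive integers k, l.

We need to find integers k, l > 0 such that k² + l² = 145.
Trying k = 1: l² = 145 - 1² = 145 - 1 = 144
l = 12
Check: 1² + 12² = 1 + 144 = 145 ✓

145 = 1² + 12²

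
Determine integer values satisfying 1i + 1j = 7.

Step 1: Check solvability.
gcd(1, 1) = 1
Since 1 divides 7, solutions exist.

Step 2: Apply extended Euclidean algorithm to find gcd.
We find integers such that 1*x0 + 1*y0 = 1

Step 3: Scale the particular solution.
Multiply by 7/1 = 7:
i = 0, j = 7

Step 4: Verify.
1*(0) + 1*(7) = 7 = 7 ✓

i = 0, j = 7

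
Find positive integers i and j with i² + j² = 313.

We need to find integers i, j > 0 such that i² + j² = 313.
Trying i = 12: j² = 313 - 12² = 313 - 144 = 169
j = 13
Check: 12² + 13² = 144 + 169 = 313 ✓

313 = 12² + 13²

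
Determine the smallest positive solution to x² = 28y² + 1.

We seek the smallest positive integers (x, y) with x² - 28y² = 1, i.e., x² = 28y² + 1.
Try successive y values:
y = 1: x² = 28·1² + 1 = 29, not a perfect square
y = 2: x² = 28·2² + 1 = 113, not a perfect square
y = 3: x² = 28·3² + 1 = 253, not a perfect square
... continuing the search (or via continued fractions) ...
y = 24: x² = 28·24² + 1 = 16129, x = 127 ✓

Verify: 127² - 28·24² = 16129 - 16128 = 1 ✓

x = 127, y = 24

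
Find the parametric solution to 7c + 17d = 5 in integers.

Step 1: Compute gcd(7, 17) = 1.
Since 1 divides 5, solutions exist.

Step 2: Find a particular solution using extended Euclidean algorithm.
We get c₀ = 25, d₀ = -10.
Check: 7*25 + 17*-10 = 5 = 5 ✓

Step 3: Write the general solution.
c = 25 + (17/1)t = 25 + 17t
d = -10 - (7/1)t = -10 - 7t
for any integer t.

c = 25 + 17t, d = -10 - 7t for integer t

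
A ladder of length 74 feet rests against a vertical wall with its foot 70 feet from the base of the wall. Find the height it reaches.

The ladder, wall, and ground form a right triangle with hypotenuse 74 and one leg 70.
By the Pythagorean theorem: h² = 74² - 70² = 5476 - 4900 = 576
h = √576 = 24 feet

24 feet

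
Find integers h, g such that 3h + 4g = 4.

Step 1: Check solvability.
gcd(3, 4) = 1
Since 1 divides 4, solutions exist.

Step 2: Apply extended Euclidean algorithm to find gcd.
We find integers such that 3*x0 + 4*y0 = 1

Step 3: Scale the particular solution.
Multiply by 4/1 = 4:
h = -4, g = 4

Step 4: Verify.
3*(-4) + 4*(4) = 4 = 4 ✓

h = -4, g = 4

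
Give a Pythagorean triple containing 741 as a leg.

We need the other leg and hypotenuse such that 741² + x² = c².
Take x = 580, c = 941: 741² + 580² = 549081 + 336400 = 885481 = 941² ✓
Triple: (741, 580, 941)

(741, 580, 941)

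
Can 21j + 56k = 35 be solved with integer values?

Step 1: Compute gcd(21, 56).
gcd(21, 56) = 7

Step 2: Check divisibility.
Does 7 divide 35? 35 = 7 x 5, so yes.

By the theorem on linear Diophantine equations, 21j + 56k = 35 has integer solutions if and only if gcd(21, 56) divides 35. Since 7 | 35, solutions exist.

Yes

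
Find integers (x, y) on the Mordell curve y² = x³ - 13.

Try small integer x values and check whether x³ - 13 is a perfect square.
x = 17: x³ - 13 = 17³ - 13 = 4913 - 13 = 4900
Is 4900 a perfect square? 70² = 4900 ✓
So (x, y) = (17, 70) is a solution.

x = 17, y = 70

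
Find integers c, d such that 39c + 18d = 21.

Step 1: Check solvability.
gcd(39, 18) = 3
Since 3 divides 21, solutions exist.

Step 2: Apply extended Euclidean algorithm to find gcd.
We find integers such that 39*x0 + 18*y0 = 3

Step 3: Scale the particular solution.
Multiply by 21/3 = 7:
c = 7, d = -14

Step 4: Verify.
39*(7) + 18*(-14) = 21 = 21 ✓

c = 7, d = -14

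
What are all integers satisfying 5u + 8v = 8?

Step 1: Compute gcd(5, 8) = 1.
Since 1 divides 8, solutions exist.

Step 2: Find a particular solution using extended Euclidean algorithm.
We get u₀ = -24, v₀ = 16.
Check: 5*-24 + 8*16 = 8 = 8 ✓

Step 3: Write the general solution.
u = -24 + (8/1)t = -24 + 8t
v = 16 - (5/1)t = 16 - 5t
for any integer t.

u = -24 + 8t, v = 16 - 5t for integer t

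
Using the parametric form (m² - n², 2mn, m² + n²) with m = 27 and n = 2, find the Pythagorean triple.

a = m² - n² = 27² - 2² = 729 - 4 = 725
b = 2mn = 2·27·2 = 108
c = m² + n² = 729 + 4 = 733
Verify: 725² + 108² = 525625 + 11664 = 537289 = 733² ✓

(725, 108, 733)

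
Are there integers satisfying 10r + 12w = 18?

Step 1: Compute gcd(10, 12).
gcd(10, 12) = 2

Step 2: Check divisibility.
Does 2 divide 18? 18 = 2 x 9, so yes.

By the theorem on linear Diophantine equations, 10r + 12w = 18 has integer solutions if and only if gcd(10, 12) divides 18. Since 2 | 18, solutions exist.

Yes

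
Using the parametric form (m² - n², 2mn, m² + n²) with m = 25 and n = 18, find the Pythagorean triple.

a = m² - n² = 625 - 324 = 301
b = 2mn = 2·25·18 = 900
c = m² + n² = 625 + 324 = 949
Verify: 301² + 900² = 90601 + 810000 = 900601 = 949² ✓

(301, 900, 949)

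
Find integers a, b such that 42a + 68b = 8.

Step 1: Check solvability.
gcd(42, 68) = 2
Since 2 divides 8, solutions exist.

Step 2: Apply extended Euclidean algorithm to find gcd.
We find integers such that 42*x0 + 68*y0 = 2

Step 3: Scale the particular solution.
Multiply by 8/2 = 4:
a = 52, b = -32

Step 4: Verify.
42*(52) + 68*(-32) = 8 = 8 ✓

a = 52, b = -32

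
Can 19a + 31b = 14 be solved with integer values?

Step 1: Compute gcd(19, 31).
gcd(19, 31) = 1

Step 2: Check divisibility.
Does 1 divide 14? 14 = 1 x 14, so yes.

By the theorem on linear Diophantine equations, 19a + 31b = 14 has integer solutions if and only if gcd(19, 31) divides 14. Since 1 | 14, solutions exist.

Yes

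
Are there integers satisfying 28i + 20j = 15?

Step 1: Compute gcd(28, 20).
gcd(28, 20) = 4

Step 2: Check divisibility.
Does 4 divide 15? 15 = 4 x 3 + 3, so no.

By the theorem on linear Diophantine equations, 28i + 20j = 15 has integer solutions if and only if gcd(28, 20) divides 15. Since 4 does not divide 15, no solutions exist.

No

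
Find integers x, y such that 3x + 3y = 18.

Step 1: Check solvability.
gcd(3, 3) = 3
Since 3 divides 18, solutions exist.

Step 2: Apply extended Euclidean algorithm to find gcd.
We find integers such that 3*x0 + 3*y0 = 3

Step 3: Scale the particular solution.
Multiply by 18/3 = 6:
x = 0, y = 6

Step 4: Verify.
3*(0) + 3*(6) = 18 = 18 ✓

x = 0, y = 6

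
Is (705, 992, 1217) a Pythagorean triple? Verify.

Compute a² + b² = 705² + 992² = 497025 + 984064 = 1481089
Compute c² = 1217² = 1481089
Since 1481089 = 1481089, confirmed.

Yes, it is a Pythagorean triple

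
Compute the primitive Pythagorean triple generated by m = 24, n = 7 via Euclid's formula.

a = m² - n² = 576 - 49 = 527
b = 2mn = 2·24·7 = 336
c = m² + n² = 576 + 49 = 625
Verify: 527² + 336² = 277729 + 112896 = 390625 = 625² ✓

(527, 336, 625)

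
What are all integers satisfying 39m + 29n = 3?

Step 1: Compute gcd(39, 29) = 1.
Since 1 divides 3, solutions exist.

Step 2: Find a particular solution using extended Euclidean algorithm.
We get m₀ = 9, n₀ = -12.
Check: 39*9 + 29*-12 = 3 = 3 ✓

Step 3: Write the general solution.
m = 9 + (29/1)t = 9 + 29t
n = -12 - (39/1)t = -12 - 39t
for any integer t.

m = 9 + 29t, n = -12 - 39t for integer t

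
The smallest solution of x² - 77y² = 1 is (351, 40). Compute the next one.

Solutions to x² - Dy² = 1 are generated by powers of (x₀ + y₀√D).
The next solution satisfies x₁ + y₁√77 = (x₀ + y₀√77)², giving:
x₁ = x₀² + 77y₀² = 351² + 77·40² = 123201 + 123200 = 246401
y₁ = 2x₀y₀ = 2·351·40 = 28080

Verify: 246401² - 77·28080² = 60713452801 - 60713452800 = 1 ✓

x = 246401, y = 28080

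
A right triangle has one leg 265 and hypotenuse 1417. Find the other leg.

b² = c² - a² = 2007889 - 70225 = 1937664
b = 1392

1392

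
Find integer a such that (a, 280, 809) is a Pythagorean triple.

a² = c² - b² = 809² - 280² = 654481 - 78400 = 576081
a = sqrt(576081) = 759

759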